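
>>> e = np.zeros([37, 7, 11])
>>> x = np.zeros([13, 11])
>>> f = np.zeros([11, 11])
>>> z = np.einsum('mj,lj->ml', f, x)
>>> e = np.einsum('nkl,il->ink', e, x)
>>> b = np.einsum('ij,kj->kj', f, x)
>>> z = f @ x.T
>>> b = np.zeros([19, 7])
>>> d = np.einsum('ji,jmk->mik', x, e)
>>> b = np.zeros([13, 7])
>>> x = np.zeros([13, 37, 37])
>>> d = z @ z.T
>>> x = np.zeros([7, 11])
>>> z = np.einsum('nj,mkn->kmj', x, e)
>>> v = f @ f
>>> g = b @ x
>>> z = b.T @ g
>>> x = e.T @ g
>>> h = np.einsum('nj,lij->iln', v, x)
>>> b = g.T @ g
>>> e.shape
(13, 37, 7)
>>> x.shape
(7, 37, 11)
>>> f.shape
(11, 11)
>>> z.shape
(7, 11)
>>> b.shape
(11, 11)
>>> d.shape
(11, 11)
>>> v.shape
(11, 11)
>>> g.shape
(13, 11)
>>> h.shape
(37, 7, 11)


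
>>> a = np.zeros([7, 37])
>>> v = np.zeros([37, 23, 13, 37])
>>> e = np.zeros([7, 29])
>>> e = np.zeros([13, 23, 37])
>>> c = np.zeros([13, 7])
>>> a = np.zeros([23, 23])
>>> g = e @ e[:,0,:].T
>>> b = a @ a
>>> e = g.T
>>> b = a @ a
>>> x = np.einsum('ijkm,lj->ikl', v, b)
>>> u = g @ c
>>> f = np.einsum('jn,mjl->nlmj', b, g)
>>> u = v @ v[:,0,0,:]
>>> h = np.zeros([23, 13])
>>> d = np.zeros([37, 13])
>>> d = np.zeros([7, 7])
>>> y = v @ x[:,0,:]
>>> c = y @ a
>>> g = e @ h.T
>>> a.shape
(23, 23)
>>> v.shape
(37, 23, 13, 37)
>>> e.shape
(13, 23, 13)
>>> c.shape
(37, 23, 13, 23)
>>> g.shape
(13, 23, 23)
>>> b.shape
(23, 23)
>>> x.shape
(37, 13, 23)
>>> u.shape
(37, 23, 13, 37)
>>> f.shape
(23, 13, 13, 23)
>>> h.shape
(23, 13)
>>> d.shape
(7, 7)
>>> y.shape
(37, 23, 13, 23)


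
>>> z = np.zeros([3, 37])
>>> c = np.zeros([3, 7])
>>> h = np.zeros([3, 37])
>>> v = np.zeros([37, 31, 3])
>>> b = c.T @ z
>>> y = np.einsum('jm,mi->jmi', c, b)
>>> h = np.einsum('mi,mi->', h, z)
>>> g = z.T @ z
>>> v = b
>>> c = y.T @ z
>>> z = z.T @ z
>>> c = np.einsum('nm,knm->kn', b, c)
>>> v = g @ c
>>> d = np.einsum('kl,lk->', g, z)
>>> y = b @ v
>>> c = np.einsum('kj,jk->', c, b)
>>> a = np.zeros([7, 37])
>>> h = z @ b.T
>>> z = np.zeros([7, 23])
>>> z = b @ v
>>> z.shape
(7, 7)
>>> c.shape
()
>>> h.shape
(37, 7)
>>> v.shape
(37, 7)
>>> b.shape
(7, 37)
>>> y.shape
(7, 7)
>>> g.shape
(37, 37)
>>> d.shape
()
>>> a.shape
(7, 37)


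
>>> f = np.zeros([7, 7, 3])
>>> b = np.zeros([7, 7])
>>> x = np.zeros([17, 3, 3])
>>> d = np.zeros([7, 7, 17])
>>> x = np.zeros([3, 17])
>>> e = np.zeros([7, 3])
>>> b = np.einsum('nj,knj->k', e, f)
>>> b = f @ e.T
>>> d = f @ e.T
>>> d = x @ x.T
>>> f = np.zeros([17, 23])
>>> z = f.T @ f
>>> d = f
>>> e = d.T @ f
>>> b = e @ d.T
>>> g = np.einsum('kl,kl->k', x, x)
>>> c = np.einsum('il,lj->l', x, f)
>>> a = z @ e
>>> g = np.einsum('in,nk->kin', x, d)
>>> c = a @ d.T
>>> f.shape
(17, 23)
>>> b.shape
(23, 17)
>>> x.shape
(3, 17)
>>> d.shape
(17, 23)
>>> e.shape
(23, 23)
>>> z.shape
(23, 23)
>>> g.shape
(23, 3, 17)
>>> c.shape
(23, 17)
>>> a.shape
(23, 23)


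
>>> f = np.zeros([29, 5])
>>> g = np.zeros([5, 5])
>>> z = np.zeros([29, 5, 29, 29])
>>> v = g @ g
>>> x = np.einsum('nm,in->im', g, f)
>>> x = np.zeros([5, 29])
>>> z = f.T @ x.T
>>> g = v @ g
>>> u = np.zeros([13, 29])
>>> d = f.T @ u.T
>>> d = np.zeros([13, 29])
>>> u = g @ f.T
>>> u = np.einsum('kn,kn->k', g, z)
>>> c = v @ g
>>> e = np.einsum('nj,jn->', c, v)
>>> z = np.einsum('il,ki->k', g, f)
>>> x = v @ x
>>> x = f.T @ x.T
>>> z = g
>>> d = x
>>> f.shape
(29, 5)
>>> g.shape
(5, 5)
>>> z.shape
(5, 5)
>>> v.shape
(5, 5)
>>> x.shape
(5, 5)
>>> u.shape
(5,)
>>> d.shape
(5, 5)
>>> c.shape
(5, 5)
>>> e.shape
()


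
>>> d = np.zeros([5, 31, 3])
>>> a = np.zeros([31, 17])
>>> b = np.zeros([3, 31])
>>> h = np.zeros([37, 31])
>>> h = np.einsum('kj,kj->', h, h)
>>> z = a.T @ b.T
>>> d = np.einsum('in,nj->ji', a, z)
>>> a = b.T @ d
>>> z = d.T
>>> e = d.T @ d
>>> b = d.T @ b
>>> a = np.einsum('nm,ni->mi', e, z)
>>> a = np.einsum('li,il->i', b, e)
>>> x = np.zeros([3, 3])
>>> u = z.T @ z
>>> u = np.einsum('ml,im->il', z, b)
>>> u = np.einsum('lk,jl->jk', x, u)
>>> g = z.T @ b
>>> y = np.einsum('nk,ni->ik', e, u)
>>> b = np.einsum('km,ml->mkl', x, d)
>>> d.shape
(3, 31)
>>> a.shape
(31,)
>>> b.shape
(3, 3, 31)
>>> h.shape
()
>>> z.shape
(31, 3)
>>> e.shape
(31, 31)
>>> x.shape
(3, 3)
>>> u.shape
(31, 3)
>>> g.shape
(3, 31)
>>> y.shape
(3, 31)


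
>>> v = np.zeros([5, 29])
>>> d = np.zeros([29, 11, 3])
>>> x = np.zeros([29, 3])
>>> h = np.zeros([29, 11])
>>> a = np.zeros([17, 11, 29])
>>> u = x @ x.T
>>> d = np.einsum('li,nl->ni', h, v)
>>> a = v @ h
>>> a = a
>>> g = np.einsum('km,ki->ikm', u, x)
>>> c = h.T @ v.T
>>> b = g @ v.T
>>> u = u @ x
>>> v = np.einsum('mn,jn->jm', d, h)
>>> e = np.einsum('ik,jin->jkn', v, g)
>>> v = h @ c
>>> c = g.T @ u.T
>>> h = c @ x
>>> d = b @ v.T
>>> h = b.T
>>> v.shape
(29, 5)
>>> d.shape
(3, 29, 29)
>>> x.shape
(29, 3)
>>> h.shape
(5, 29, 3)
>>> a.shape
(5, 11)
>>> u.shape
(29, 3)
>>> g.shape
(3, 29, 29)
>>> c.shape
(29, 29, 29)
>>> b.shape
(3, 29, 5)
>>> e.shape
(3, 5, 29)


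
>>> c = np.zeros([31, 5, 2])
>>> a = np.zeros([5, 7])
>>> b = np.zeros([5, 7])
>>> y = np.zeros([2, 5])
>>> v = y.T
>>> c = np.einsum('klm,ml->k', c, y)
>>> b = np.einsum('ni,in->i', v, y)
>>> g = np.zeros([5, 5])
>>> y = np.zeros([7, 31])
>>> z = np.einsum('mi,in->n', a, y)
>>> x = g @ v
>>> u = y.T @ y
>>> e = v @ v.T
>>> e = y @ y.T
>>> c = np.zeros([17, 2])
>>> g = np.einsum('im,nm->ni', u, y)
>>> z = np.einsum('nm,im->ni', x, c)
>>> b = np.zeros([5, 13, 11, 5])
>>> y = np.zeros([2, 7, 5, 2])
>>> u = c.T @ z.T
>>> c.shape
(17, 2)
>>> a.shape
(5, 7)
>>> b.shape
(5, 13, 11, 5)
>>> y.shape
(2, 7, 5, 2)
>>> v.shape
(5, 2)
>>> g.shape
(7, 31)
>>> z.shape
(5, 17)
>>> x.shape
(5, 2)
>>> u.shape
(2, 5)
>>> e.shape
(7, 7)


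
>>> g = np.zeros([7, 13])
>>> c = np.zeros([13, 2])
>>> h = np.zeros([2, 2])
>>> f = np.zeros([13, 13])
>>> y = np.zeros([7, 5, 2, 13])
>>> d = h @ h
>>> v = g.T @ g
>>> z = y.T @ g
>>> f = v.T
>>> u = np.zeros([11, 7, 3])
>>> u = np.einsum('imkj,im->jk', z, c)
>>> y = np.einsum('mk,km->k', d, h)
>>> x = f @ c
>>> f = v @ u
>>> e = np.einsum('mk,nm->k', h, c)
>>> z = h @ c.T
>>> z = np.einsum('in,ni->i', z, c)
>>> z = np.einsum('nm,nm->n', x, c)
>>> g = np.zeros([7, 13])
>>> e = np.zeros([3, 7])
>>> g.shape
(7, 13)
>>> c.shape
(13, 2)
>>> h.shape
(2, 2)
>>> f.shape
(13, 5)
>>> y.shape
(2,)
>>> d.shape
(2, 2)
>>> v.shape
(13, 13)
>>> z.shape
(13,)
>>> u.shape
(13, 5)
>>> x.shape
(13, 2)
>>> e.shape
(3, 7)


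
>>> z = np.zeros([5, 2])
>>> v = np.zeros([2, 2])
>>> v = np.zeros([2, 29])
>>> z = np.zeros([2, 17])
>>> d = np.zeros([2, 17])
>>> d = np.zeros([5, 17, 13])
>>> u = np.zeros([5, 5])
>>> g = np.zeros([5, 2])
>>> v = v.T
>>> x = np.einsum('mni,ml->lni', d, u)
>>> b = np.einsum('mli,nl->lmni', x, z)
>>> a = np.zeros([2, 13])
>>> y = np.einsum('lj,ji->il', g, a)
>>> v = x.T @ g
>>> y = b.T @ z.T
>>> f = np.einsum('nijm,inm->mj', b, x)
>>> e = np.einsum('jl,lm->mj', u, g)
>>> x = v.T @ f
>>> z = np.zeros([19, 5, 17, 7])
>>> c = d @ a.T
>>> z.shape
(19, 5, 17, 7)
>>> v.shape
(13, 17, 2)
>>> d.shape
(5, 17, 13)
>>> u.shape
(5, 5)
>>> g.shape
(5, 2)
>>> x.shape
(2, 17, 2)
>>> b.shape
(17, 5, 2, 13)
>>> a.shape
(2, 13)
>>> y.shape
(13, 2, 5, 2)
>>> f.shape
(13, 2)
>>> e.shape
(2, 5)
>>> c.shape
(5, 17, 2)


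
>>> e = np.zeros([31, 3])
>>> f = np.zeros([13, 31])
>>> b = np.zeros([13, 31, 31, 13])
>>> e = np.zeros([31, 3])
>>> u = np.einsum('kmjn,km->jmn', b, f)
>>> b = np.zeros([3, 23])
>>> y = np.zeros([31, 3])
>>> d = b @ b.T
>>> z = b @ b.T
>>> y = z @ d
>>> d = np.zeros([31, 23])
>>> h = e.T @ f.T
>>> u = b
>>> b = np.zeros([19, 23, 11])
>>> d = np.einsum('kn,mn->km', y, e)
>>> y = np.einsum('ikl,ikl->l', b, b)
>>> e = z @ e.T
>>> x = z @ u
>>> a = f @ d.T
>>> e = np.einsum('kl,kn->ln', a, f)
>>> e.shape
(3, 31)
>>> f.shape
(13, 31)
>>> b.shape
(19, 23, 11)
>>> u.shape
(3, 23)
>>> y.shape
(11,)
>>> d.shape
(3, 31)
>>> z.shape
(3, 3)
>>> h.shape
(3, 13)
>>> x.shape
(3, 23)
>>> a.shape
(13, 3)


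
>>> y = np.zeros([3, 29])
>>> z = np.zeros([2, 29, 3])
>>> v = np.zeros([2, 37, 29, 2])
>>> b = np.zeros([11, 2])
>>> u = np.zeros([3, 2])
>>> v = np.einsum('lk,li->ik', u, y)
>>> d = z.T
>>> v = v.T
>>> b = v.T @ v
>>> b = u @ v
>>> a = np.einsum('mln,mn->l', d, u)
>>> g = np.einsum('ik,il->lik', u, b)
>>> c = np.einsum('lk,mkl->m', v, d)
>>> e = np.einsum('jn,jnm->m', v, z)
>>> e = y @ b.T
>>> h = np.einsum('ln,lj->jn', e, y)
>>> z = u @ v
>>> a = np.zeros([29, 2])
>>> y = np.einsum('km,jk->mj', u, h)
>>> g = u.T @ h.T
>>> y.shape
(2, 29)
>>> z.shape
(3, 29)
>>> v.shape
(2, 29)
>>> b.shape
(3, 29)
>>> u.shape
(3, 2)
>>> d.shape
(3, 29, 2)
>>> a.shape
(29, 2)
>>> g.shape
(2, 29)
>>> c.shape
(3,)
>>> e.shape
(3, 3)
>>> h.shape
(29, 3)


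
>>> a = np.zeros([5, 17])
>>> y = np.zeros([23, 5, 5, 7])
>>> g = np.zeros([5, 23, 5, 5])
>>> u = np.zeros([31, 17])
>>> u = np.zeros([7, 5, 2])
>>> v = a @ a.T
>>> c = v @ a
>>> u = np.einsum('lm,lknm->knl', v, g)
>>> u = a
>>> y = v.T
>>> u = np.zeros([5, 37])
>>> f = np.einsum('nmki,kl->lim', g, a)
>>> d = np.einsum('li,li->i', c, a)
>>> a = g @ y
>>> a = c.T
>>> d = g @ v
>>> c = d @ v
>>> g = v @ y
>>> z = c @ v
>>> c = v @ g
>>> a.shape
(17, 5)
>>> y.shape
(5, 5)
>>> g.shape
(5, 5)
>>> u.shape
(5, 37)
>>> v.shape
(5, 5)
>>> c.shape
(5, 5)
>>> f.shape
(17, 5, 23)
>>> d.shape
(5, 23, 5, 5)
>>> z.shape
(5, 23, 5, 5)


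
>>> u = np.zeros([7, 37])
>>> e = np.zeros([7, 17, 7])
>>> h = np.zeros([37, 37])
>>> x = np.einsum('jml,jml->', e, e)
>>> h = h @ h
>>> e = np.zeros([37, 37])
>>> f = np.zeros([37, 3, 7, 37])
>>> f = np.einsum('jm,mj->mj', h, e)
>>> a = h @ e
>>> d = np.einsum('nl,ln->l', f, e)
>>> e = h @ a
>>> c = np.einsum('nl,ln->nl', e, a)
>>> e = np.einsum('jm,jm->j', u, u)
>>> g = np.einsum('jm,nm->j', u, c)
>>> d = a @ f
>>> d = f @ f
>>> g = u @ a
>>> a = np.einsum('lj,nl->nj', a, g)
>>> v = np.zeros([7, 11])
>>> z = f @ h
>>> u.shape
(7, 37)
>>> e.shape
(7,)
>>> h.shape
(37, 37)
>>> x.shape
()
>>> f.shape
(37, 37)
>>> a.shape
(7, 37)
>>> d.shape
(37, 37)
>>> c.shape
(37, 37)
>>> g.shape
(7, 37)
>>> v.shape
(7, 11)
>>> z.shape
(37, 37)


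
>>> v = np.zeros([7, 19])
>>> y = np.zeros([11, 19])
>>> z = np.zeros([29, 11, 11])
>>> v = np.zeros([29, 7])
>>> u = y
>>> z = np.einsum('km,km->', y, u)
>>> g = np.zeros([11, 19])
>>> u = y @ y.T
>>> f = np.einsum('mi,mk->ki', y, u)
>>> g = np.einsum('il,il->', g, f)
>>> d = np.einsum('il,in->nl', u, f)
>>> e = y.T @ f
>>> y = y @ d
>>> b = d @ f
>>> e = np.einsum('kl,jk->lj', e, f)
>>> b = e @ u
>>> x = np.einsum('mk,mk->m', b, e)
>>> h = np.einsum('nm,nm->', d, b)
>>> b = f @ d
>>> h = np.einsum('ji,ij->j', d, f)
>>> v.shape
(29, 7)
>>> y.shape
(11, 11)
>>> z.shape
()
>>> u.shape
(11, 11)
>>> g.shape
()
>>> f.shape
(11, 19)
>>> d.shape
(19, 11)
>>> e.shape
(19, 11)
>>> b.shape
(11, 11)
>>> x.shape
(19,)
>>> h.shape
(19,)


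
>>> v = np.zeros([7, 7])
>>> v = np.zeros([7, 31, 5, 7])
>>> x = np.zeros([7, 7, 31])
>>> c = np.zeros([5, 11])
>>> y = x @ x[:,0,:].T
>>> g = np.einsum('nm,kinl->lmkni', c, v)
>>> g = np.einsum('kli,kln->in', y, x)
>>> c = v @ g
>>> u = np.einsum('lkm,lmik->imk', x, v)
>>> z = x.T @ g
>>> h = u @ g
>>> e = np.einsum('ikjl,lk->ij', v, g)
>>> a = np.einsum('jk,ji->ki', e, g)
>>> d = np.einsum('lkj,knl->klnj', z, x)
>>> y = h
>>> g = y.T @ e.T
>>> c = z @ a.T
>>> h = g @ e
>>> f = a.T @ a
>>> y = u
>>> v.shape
(7, 31, 5, 7)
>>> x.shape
(7, 7, 31)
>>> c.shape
(31, 7, 5)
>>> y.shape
(5, 31, 7)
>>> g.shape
(31, 31, 7)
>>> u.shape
(5, 31, 7)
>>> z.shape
(31, 7, 31)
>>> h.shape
(31, 31, 5)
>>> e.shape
(7, 5)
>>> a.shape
(5, 31)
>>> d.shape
(7, 31, 7, 31)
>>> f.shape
(31, 31)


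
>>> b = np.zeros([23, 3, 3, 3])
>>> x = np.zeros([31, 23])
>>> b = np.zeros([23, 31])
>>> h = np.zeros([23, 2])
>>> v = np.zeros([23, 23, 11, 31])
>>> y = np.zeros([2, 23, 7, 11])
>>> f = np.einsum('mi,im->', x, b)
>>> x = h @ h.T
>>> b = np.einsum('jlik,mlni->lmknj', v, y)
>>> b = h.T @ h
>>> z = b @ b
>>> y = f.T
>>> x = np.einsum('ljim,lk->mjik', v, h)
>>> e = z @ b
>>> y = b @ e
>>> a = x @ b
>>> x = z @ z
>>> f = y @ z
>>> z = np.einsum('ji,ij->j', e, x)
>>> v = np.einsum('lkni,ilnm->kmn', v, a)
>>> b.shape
(2, 2)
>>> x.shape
(2, 2)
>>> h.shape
(23, 2)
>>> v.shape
(23, 2, 11)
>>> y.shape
(2, 2)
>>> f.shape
(2, 2)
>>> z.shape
(2,)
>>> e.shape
(2, 2)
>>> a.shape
(31, 23, 11, 2)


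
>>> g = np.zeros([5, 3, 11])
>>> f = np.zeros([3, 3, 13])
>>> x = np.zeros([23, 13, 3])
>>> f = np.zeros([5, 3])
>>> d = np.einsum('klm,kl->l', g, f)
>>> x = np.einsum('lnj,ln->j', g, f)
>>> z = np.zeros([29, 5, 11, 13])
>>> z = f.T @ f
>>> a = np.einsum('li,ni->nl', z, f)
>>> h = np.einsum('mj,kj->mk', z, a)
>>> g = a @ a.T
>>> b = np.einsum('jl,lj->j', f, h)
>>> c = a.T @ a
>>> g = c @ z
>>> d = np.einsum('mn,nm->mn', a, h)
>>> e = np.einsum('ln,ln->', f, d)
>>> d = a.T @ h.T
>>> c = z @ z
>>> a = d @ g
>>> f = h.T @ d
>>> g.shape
(3, 3)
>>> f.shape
(5, 3)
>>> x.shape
(11,)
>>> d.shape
(3, 3)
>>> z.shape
(3, 3)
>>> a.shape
(3, 3)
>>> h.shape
(3, 5)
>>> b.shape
(5,)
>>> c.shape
(3, 3)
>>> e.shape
()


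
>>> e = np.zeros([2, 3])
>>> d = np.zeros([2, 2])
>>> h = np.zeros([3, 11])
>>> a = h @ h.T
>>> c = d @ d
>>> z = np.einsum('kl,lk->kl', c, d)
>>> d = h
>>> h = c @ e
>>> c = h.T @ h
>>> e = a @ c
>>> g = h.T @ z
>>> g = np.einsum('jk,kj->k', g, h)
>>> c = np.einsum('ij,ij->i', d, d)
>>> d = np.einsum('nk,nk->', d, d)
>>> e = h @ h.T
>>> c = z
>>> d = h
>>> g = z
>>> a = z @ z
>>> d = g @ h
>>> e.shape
(2, 2)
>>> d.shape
(2, 3)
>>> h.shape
(2, 3)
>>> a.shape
(2, 2)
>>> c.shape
(2, 2)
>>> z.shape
(2, 2)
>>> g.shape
(2, 2)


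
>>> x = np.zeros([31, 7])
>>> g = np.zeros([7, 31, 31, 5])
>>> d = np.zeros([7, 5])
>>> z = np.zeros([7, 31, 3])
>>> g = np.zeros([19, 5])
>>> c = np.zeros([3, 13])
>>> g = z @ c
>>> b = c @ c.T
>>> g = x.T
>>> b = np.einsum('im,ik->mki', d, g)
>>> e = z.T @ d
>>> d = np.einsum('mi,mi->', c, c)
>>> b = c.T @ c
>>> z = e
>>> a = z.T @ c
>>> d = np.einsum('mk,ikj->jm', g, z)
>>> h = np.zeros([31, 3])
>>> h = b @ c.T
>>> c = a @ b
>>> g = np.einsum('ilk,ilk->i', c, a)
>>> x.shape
(31, 7)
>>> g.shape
(5,)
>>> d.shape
(5, 7)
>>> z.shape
(3, 31, 5)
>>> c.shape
(5, 31, 13)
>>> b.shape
(13, 13)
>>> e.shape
(3, 31, 5)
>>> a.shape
(5, 31, 13)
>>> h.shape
(13, 3)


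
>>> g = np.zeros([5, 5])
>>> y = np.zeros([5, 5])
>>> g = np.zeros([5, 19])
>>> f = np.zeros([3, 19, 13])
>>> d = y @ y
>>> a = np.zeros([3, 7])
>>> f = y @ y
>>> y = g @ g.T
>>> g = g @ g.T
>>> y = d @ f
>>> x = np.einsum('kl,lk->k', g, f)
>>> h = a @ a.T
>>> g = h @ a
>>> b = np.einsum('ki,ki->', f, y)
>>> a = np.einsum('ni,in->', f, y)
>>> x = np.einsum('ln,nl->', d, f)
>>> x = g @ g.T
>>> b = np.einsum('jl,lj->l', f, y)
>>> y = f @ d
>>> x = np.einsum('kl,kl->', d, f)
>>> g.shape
(3, 7)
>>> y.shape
(5, 5)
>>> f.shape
(5, 5)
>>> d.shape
(5, 5)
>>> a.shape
()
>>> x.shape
()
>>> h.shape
(3, 3)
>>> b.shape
(5,)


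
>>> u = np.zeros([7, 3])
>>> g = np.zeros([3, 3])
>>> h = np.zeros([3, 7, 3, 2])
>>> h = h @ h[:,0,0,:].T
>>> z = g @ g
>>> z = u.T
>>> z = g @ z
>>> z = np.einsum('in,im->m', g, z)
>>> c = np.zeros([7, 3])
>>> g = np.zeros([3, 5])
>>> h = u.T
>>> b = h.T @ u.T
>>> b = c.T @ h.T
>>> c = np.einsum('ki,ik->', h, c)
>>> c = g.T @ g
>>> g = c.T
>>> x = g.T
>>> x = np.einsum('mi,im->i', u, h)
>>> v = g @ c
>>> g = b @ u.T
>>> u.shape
(7, 3)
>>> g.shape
(3, 7)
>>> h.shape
(3, 7)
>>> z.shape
(7,)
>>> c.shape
(5, 5)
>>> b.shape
(3, 3)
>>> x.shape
(3,)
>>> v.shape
(5, 5)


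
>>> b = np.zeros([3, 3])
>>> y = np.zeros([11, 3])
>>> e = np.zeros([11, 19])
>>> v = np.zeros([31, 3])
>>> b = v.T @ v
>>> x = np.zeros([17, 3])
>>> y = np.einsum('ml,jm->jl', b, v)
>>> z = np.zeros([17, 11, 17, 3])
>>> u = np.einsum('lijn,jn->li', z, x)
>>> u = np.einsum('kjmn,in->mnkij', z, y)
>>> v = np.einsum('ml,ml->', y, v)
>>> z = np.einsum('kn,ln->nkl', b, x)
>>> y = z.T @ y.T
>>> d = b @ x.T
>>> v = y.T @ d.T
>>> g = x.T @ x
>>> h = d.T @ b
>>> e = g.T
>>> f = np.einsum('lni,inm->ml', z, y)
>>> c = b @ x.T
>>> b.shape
(3, 3)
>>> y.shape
(17, 3, 31)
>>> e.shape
(3, 3)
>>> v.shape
(31, 3, 3)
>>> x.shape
(17, 3)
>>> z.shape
(3, 3, 17)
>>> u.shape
(17, 3, 17, 31, 11)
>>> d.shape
(3, 17)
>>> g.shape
(3, 3)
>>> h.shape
(17, 3)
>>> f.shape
(31, 3)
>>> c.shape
(3, 17)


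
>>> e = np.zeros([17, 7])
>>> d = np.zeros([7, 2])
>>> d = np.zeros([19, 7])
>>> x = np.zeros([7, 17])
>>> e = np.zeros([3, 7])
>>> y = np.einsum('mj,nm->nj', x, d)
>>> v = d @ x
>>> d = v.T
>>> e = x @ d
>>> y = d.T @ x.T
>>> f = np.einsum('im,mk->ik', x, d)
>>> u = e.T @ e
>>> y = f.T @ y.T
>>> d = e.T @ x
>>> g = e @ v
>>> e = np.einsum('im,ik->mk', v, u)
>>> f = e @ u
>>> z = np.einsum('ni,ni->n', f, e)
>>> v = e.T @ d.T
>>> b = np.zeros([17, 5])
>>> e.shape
(17, 19)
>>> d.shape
(19, 17)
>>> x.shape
(7, 17)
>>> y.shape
(19, 19)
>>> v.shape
(19, 19)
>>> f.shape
(17, 19)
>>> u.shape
(19, 19)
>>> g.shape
(7, 17)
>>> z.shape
(17,)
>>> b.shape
(17, 5)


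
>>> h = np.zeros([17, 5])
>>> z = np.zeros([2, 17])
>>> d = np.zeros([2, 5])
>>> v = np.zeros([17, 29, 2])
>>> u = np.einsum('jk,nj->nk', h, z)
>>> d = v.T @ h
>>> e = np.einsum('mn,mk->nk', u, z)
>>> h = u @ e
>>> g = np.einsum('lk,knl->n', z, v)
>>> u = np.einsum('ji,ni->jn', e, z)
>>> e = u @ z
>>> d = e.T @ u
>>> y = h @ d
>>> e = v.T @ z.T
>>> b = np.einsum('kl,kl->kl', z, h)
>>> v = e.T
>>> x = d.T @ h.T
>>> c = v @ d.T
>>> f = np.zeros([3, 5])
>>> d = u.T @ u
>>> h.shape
(2, 17)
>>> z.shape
(2, 17)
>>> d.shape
(2, 2)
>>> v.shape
(2, 29, 2)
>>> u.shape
(5, 2)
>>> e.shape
(2, 29, 2)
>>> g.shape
(29,)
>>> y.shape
(2, 2)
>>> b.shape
(2, 17)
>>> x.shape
(2, 2)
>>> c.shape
(2, 29, 17)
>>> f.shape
(3, 5)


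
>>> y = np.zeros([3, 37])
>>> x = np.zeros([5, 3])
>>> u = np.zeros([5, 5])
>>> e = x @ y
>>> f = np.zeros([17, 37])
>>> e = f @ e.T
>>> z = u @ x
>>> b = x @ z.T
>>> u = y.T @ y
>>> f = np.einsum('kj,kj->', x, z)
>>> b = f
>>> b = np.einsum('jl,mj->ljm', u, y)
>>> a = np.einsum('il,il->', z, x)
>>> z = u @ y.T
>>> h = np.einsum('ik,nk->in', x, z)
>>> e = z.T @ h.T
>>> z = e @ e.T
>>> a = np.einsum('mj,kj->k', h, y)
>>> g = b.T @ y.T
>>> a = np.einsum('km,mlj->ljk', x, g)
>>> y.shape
(3, 37)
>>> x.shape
(5, 3)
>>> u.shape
(37, 37)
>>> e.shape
(3, 5)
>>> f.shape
()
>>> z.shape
(3, 3)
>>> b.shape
(37, 37, 3)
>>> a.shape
(37, 3, 5)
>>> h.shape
(5, 37)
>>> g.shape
(3, 37, 3)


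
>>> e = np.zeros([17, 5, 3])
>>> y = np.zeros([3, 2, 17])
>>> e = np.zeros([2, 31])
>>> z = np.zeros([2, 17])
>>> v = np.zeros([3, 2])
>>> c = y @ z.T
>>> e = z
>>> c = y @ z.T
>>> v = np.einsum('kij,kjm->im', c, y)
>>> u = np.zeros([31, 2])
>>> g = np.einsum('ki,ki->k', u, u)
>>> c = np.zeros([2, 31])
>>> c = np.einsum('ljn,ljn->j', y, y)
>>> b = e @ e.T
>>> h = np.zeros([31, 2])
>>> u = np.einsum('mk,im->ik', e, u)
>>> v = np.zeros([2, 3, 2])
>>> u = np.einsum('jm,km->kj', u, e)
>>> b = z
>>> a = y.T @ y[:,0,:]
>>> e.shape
(2, 17)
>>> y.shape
(3, 2, 17)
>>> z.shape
(2, 17)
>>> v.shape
(2, 3, 2)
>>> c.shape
(2,)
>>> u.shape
(2, 31)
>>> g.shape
(31,)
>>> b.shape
(2, 17)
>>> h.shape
(31, 2)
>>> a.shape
(17, 2, 17)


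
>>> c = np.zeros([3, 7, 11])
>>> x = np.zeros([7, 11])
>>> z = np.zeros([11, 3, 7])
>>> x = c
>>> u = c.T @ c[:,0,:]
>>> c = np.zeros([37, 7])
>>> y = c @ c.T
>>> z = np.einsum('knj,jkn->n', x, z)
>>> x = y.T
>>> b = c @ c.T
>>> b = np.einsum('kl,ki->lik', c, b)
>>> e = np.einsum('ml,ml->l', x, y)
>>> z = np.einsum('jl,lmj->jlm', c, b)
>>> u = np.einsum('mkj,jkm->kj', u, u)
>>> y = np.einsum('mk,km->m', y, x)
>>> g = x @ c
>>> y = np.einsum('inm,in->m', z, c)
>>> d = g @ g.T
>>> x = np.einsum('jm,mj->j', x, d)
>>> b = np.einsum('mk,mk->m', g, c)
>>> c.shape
(37, 7)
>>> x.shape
(37,)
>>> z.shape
(37, 7, 37)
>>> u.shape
(7, 11)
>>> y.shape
(37,)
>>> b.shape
(37,)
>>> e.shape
(37,)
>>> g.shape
(37, 7)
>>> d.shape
(37, 37)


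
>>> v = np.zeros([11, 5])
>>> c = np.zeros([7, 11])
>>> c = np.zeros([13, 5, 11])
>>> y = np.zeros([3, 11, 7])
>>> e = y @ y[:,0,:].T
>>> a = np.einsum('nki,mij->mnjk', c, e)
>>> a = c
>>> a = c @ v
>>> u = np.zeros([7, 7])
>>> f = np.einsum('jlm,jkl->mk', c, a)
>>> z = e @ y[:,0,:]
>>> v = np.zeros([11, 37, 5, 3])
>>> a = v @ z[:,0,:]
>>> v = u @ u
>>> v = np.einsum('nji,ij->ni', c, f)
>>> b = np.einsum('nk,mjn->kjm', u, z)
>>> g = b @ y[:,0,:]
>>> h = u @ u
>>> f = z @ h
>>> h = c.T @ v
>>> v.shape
(13, 11)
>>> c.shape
(13, 5, 11)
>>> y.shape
(3, 11, 7)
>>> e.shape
(3, 11, 3)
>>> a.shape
(11, 37, 5, 7)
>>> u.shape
(7, 7)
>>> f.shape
(3, 11, 7)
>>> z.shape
(3, 11, 7)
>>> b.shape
(7, 11, 3)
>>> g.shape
(7, 11, 7)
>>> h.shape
(11, 5, 11)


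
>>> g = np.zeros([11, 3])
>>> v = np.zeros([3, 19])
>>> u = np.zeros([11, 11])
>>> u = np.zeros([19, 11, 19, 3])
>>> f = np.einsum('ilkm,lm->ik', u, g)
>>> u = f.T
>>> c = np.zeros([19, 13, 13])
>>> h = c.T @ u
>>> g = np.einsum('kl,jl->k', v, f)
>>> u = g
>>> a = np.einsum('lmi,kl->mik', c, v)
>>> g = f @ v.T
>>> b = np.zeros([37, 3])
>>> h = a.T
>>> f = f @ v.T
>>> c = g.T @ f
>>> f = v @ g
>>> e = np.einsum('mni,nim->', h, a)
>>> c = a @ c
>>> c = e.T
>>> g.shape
(19, 3)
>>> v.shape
(3, 19)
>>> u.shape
(3,)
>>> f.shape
(3, 3)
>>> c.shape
()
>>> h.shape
(3, 13, 13)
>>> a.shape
(13, 13, 3)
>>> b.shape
(37, 3)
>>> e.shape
()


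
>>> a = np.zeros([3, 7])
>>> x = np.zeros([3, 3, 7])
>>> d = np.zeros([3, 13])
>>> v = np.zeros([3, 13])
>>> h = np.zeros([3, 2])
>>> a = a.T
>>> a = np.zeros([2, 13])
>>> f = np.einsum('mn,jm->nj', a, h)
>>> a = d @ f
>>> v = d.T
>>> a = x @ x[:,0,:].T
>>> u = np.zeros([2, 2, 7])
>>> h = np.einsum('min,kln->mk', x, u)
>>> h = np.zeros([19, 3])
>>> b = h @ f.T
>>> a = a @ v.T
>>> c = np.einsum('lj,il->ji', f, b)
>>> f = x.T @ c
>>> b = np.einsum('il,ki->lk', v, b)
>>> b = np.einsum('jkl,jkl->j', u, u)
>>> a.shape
(3, 3, 13)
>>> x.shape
(3, 3, 7)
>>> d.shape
(3, 13)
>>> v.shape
(13, 3)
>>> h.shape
(19, 3)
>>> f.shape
(7, 3, 19)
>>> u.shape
(2, 2, 7)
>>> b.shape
(2,)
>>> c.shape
(3, 19)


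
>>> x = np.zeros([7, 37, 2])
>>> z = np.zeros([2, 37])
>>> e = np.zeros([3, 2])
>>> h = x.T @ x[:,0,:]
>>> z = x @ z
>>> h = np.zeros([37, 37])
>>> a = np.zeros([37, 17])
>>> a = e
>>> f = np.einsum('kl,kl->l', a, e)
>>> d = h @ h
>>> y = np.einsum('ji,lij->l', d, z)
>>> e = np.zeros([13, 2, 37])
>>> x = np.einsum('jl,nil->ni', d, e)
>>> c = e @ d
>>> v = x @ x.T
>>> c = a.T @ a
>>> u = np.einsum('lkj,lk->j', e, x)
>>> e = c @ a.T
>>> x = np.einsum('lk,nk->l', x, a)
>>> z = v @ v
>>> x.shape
(13,)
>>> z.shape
(13, 13)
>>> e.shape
(2, 3)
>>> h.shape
(37, 37)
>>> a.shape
(3, 2)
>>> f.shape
(2,)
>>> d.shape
(37, 37)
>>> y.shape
(7,)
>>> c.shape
(2, 2)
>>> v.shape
(13, 13)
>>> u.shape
(37,)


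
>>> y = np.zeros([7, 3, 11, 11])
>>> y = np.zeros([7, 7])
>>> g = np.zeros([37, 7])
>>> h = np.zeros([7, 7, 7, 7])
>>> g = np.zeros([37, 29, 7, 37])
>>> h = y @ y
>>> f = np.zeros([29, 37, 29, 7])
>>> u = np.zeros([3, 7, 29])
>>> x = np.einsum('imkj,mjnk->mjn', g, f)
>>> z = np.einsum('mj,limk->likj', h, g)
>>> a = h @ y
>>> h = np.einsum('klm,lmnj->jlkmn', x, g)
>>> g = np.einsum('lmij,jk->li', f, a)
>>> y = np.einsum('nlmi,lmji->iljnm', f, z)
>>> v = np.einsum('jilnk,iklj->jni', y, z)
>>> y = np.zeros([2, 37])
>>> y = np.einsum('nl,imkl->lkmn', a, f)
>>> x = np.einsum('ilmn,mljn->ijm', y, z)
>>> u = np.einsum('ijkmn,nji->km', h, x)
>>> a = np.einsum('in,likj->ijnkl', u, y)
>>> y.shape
(7, 29, 37, 7)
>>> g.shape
(29, 29)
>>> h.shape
(37, 37, 29, 29, 7)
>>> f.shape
(29, 37, 29, 7)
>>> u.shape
(29, 29)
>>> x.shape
(7, 37, 37)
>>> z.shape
(37, 29, 37, 7)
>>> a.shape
(29, 7, 29, 37, 7)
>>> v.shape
(7, 29, 37)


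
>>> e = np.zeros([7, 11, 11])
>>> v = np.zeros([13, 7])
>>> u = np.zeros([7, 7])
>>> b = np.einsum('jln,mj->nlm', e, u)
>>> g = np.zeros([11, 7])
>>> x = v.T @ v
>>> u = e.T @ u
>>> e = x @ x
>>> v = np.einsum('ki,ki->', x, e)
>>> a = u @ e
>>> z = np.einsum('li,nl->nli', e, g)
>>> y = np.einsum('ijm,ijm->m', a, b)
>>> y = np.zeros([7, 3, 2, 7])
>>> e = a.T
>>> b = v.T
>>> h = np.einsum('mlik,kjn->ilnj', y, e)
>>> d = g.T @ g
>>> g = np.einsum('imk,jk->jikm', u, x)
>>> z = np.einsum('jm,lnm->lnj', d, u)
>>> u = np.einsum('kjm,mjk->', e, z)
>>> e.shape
(7, 11, 11)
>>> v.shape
()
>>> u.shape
()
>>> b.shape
()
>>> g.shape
(7, 11, 7, 11)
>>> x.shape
(7, 7)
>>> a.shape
(11, 11, 7)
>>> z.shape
(11, 11, 7)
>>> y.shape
(7, 3, 2, 7)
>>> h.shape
(2, 3, 11, 11)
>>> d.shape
(7, 7)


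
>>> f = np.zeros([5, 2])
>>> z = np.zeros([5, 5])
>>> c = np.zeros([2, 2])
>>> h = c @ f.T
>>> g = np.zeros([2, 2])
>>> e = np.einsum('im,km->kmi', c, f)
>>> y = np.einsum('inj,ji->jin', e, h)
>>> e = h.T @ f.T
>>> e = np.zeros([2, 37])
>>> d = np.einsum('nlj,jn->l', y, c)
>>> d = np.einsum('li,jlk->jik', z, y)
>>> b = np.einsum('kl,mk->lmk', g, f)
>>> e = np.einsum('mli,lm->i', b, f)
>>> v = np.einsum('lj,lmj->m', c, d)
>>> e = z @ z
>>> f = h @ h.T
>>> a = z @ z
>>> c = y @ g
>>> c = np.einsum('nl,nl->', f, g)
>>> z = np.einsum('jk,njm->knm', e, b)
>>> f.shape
(2, 2)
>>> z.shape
(5, 2, 2)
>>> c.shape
()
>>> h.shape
(2, 5)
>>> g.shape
(2, 2)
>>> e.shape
(5, 5)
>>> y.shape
(2, 5, 2)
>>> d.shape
(2, 5, 2)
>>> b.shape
(2, 5, 2)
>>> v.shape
(5,)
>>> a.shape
(5, 5)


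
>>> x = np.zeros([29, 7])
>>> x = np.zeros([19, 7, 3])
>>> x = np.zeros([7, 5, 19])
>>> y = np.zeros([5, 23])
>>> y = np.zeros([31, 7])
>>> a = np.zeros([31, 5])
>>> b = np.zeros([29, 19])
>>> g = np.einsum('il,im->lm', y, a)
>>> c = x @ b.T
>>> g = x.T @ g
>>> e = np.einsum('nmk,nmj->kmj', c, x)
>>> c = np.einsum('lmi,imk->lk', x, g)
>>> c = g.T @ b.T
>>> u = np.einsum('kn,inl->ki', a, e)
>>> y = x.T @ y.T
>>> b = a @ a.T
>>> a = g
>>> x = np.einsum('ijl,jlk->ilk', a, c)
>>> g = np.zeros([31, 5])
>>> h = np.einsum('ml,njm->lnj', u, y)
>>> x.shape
(19, 5, 29)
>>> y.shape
(19, 5, 31)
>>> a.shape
(19, 5, 5)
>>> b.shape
(31, 31)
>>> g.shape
(31, 5)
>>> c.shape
(5, 5, 29)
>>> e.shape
(29, 5, 19)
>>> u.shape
(31, 29)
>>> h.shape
(29, 19, 5)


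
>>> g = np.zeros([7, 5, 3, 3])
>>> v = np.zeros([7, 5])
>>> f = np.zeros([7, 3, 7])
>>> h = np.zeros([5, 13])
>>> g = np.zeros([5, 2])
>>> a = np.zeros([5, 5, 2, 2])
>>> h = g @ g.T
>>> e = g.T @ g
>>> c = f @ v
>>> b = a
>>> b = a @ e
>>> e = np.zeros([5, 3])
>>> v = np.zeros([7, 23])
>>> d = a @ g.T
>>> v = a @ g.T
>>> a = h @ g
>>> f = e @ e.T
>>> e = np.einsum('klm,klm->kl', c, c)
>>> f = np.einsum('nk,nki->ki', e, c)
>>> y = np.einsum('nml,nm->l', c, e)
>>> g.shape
(5, 2)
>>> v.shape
(5, 5, 2, 5)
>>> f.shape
(3, 5)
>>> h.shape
(5, 5)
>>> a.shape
(5, 2)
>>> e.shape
(7, 3)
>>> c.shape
(7, 3, 5)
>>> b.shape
(5, 5, 2, 2)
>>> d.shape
(5, 5, 2, 5)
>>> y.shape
(5,)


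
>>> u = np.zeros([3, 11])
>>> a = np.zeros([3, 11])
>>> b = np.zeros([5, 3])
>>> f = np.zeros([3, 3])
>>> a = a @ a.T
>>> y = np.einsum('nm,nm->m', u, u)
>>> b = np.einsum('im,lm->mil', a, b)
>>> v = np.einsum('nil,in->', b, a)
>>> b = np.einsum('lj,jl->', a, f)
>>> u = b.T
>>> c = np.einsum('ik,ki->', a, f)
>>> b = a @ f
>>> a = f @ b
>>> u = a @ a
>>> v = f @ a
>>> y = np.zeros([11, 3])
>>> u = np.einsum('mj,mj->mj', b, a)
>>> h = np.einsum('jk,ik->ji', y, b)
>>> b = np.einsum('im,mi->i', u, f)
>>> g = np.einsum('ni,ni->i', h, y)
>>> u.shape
(3, 3)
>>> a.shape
(3, 3)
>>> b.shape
(3,)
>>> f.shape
(3, 3)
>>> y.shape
(11, 3)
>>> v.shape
(3, 3)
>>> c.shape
()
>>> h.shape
(11, 3)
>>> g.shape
(3,)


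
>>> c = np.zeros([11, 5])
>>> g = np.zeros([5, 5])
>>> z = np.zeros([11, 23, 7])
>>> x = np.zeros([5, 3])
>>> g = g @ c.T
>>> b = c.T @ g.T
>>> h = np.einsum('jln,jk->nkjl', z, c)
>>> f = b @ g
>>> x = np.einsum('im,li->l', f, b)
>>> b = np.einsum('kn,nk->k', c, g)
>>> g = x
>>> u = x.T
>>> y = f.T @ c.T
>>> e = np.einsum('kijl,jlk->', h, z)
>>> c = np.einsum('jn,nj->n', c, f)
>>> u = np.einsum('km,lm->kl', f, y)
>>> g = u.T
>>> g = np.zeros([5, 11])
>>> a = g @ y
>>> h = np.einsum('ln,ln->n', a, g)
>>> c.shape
(5,)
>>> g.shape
(5, 11)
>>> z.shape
(11, 23, 7)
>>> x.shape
(5,)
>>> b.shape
(11,)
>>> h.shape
(11,)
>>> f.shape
(5, 11)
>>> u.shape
(5, 11)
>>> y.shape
(11, 11)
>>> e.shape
()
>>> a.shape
(5, 11)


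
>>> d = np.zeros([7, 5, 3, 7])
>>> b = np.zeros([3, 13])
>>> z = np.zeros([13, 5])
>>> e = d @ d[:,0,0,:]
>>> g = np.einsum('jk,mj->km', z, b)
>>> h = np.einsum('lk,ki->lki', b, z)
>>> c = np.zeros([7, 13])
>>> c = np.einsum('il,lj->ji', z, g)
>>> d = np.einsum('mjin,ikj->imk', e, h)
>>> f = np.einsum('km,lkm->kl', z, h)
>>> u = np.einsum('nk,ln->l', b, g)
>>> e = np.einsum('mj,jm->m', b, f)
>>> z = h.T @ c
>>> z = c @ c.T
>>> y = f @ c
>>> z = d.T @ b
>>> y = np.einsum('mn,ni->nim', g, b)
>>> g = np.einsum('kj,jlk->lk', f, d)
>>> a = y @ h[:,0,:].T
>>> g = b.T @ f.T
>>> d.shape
(3, 7, 13)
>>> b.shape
(3, 13)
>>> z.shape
(13, 7, 13)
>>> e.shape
(3,)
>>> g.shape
(13, 13)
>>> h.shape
(3, 13, 5)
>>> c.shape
(3, 13)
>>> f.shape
(13, 3)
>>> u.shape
(5,)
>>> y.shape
(3, 13, 5)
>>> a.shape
(3, 13, 3)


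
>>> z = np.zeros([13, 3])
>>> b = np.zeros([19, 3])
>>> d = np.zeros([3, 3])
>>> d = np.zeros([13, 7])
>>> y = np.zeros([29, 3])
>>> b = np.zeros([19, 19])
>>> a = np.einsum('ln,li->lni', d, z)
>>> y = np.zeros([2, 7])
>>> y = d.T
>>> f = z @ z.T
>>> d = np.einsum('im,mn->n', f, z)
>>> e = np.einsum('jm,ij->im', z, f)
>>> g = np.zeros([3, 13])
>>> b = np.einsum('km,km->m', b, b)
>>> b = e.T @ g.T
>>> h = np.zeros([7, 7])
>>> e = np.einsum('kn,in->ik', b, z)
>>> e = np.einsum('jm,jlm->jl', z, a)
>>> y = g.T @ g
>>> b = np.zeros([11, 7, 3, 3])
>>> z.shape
(13, 3)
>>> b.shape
(11, 7, 3, 3)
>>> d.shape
(3,)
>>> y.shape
(13, 13)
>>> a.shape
(13, 7, 3)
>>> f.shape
(13, 13)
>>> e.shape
(13, 7)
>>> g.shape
(3, 13)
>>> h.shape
(7, 7)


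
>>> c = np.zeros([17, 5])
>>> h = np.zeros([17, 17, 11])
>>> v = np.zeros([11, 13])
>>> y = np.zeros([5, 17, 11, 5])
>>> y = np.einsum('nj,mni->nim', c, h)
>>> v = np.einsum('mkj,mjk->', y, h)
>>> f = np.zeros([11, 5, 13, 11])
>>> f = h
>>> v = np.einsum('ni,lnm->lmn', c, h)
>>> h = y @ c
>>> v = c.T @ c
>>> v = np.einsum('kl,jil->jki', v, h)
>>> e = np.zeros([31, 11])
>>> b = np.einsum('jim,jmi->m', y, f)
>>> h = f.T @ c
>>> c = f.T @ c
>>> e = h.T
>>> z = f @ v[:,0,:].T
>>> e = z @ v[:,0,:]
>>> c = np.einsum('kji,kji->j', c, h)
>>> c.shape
(17,)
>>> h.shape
(11, 17, 5)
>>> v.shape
(17, 5, 11)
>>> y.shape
(17, 11, 17)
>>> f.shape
(17, 17, 11)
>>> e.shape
(17, 17, 11)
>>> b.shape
(17,)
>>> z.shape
(17, 17, 17)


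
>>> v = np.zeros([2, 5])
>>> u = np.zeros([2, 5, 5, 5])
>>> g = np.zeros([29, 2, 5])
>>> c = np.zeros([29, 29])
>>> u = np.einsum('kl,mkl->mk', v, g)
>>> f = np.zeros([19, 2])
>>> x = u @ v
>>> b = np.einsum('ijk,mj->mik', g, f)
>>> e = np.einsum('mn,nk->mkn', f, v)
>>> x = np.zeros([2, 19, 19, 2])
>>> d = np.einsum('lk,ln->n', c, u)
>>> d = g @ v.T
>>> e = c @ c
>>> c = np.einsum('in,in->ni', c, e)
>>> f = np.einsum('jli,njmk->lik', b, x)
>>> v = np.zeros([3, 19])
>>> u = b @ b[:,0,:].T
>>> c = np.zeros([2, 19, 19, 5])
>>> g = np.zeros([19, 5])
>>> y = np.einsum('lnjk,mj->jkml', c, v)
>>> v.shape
(3, 19)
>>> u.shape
(19, 29, 19)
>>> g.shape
(19, 5)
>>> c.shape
(2, 19, 19, 5)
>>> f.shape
(29, 5, 2)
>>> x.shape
(2, 19, 19, 2)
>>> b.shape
(19, 29, 5)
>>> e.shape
(29, 29)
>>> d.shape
(29, 2, 2)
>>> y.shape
(19, 5, 3, 2)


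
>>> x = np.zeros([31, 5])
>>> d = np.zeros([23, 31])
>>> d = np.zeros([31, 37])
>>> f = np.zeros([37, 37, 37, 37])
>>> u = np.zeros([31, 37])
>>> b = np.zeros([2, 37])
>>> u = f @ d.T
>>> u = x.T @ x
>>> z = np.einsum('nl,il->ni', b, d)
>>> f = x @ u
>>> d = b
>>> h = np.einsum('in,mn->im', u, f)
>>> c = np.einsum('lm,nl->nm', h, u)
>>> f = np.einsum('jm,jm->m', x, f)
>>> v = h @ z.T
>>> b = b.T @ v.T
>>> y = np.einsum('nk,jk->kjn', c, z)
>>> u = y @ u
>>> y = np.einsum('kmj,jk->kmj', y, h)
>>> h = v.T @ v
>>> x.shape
(31, 5)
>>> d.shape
(2, 37)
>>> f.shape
(5,)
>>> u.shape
(31, 2, 5)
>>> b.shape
(37, 5)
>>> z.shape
(2, 31)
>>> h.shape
(2, 2)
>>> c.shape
(5, 31)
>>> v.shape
(5, 2)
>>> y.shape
(31, 2, 5)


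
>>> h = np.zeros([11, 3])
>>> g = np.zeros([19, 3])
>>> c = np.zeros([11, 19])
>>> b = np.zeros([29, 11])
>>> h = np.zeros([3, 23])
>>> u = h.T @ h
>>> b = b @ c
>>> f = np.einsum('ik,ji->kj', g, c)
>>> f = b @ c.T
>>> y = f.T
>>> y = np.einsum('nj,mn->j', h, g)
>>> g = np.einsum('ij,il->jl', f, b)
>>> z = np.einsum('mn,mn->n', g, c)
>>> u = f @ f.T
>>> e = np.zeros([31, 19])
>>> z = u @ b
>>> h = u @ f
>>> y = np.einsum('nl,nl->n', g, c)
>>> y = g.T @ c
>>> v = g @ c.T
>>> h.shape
(29, 11)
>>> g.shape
(11, 19)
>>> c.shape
(11, 19)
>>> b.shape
(29, 19)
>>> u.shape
(29, 29)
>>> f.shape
(29, 11)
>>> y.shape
(19, 19)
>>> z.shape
(29, 19)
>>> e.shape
(31, 19)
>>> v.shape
(11, 11)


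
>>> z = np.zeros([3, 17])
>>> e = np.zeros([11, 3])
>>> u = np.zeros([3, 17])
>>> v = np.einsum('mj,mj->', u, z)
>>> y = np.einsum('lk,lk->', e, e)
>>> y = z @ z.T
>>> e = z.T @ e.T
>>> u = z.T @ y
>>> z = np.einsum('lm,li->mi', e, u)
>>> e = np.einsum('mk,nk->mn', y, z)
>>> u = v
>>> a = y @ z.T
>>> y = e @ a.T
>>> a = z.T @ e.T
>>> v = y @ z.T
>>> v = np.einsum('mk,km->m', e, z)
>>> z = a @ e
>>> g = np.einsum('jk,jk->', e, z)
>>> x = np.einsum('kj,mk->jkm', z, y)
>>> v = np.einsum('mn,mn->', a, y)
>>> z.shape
(3, 11)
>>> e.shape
(3, 11)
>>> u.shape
()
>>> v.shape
()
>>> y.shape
(3, 3)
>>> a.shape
(3, 3)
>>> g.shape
()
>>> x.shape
(11, 3, 3)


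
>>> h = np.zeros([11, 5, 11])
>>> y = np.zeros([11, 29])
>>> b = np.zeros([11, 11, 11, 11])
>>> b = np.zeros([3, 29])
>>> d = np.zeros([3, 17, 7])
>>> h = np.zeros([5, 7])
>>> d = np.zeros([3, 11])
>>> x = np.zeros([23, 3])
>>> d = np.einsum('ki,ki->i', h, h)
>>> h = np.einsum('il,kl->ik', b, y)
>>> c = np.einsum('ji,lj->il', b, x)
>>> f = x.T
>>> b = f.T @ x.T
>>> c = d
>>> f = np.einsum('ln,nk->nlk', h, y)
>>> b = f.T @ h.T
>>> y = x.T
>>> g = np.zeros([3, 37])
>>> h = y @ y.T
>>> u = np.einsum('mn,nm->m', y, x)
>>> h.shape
(3, 3)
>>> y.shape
(3, 23)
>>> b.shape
(29, 3, 3)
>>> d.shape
(7,)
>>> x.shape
(23, 3)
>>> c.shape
(7,)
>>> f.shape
(11, 3, 29)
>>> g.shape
(3, 37)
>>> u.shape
(3,)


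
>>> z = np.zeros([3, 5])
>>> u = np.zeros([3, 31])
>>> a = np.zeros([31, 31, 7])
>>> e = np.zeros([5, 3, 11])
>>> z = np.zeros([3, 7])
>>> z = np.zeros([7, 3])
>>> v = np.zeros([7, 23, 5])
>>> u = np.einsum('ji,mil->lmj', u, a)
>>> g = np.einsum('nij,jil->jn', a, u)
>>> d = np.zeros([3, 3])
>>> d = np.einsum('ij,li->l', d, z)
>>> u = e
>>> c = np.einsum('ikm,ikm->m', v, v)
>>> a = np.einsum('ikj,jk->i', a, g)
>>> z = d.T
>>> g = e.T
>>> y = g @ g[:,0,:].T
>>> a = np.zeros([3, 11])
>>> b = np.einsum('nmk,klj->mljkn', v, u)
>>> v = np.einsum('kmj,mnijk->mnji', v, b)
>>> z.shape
(7,)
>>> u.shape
(5, 3, 11)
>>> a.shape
(3, 11)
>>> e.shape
(5, 3, 11)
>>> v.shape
(23, 3, 5, 11)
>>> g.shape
(11, 3, 5)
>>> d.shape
(7,)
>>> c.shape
(5,)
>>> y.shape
(11, 3, 11)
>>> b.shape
(23, 3, 11, 5, 7)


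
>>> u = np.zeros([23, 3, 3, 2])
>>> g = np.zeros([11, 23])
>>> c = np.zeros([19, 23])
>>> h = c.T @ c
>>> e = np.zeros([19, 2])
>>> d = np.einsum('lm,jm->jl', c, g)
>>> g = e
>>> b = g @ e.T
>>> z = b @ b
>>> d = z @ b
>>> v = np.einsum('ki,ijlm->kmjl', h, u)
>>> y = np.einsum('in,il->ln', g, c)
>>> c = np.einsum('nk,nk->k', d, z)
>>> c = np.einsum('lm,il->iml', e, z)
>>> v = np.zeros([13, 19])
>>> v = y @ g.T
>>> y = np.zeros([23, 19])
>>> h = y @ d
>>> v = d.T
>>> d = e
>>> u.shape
(23, 3, 3, 2)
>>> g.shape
(19, 2)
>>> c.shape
(19, 2, 19)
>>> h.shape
(23, 19)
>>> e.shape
(19, 2)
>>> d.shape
(19, 2)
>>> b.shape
(19, 19)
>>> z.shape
(19, 19)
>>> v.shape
(19, 19)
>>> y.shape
(23, 19)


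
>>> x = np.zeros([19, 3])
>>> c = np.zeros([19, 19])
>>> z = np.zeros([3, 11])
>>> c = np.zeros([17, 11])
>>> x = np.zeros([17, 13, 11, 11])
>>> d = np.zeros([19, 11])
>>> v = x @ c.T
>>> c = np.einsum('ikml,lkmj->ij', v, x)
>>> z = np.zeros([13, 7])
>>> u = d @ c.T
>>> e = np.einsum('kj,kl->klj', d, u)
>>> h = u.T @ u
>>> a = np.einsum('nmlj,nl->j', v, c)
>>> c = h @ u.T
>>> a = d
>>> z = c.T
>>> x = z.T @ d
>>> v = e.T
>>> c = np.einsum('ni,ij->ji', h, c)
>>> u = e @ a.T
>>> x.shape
(17, 11)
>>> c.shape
(19, 17)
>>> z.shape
(19, 17)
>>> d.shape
(19, 11)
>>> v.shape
(11, 17, 19)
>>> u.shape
(19, 17, 19)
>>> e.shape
(19, 17, 11)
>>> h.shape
(17, 17)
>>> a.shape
(19, 11)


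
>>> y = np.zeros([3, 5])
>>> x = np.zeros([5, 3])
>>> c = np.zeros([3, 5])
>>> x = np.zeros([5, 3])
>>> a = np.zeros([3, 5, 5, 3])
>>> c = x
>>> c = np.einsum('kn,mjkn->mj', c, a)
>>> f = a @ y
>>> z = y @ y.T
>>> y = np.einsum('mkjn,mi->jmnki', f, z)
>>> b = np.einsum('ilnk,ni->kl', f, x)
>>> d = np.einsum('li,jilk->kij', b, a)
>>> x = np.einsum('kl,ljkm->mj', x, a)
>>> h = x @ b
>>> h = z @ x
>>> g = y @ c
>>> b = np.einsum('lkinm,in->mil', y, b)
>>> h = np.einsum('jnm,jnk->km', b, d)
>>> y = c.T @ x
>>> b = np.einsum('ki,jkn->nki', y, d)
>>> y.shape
(5, 5)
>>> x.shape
(3, 5)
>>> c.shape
(3, 5)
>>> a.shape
(3, 5, 5, 3)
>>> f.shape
(3, 5, 5, 5)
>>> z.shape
(3, 3)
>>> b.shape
(3, 5, 5)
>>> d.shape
(3, 5, 3)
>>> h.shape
(3, 5)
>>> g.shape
(5, 3, 5, 5, 5)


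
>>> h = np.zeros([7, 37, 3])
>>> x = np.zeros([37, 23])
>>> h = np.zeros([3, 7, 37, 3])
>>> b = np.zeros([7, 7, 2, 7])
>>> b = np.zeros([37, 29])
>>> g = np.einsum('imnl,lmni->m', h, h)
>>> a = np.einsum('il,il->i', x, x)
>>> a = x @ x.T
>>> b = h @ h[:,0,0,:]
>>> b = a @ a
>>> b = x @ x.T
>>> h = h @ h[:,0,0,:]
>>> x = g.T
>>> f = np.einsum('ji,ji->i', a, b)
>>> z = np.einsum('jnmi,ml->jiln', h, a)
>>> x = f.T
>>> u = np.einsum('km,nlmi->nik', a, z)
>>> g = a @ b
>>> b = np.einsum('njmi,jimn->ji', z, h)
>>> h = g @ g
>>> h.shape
(37, 37)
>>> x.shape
(37,)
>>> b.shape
(3, 7)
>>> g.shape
(37, 37)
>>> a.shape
(37, 37)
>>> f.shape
(37,)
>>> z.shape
(3, 3, 37, 7)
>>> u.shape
(3, 7, 37)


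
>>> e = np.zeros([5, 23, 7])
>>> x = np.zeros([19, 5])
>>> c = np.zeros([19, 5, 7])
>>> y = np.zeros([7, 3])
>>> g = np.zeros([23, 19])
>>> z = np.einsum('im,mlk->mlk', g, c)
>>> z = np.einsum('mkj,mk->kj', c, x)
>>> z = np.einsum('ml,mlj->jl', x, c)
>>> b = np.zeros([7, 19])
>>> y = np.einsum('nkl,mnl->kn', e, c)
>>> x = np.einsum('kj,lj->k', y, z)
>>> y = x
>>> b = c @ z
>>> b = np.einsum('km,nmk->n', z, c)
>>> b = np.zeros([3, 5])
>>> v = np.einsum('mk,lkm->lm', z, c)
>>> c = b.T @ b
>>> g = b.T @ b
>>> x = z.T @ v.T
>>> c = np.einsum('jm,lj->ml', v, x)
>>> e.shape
(5, 23, 7)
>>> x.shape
(5, 19)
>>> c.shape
(7, 5)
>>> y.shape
(23,)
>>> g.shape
(5, 5)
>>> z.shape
(7, 5)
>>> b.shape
(3, 5)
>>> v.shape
(19, 7)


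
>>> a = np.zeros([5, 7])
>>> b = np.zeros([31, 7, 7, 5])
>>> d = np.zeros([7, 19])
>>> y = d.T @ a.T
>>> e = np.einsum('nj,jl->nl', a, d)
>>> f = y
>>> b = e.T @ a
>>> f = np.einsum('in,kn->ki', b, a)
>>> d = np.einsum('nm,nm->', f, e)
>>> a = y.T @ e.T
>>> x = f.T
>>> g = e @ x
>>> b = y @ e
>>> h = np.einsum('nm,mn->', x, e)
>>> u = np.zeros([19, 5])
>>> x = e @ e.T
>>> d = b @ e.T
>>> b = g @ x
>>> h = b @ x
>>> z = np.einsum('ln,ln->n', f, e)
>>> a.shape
(5, 5)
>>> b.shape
(5, 5)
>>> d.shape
(19, 5)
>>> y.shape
(19, 5)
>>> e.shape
(5, 19)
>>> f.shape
(5, 19)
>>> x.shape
(5, 5)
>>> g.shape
(5, 5)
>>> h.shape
(5, 5)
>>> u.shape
(19, 5)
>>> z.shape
(19,)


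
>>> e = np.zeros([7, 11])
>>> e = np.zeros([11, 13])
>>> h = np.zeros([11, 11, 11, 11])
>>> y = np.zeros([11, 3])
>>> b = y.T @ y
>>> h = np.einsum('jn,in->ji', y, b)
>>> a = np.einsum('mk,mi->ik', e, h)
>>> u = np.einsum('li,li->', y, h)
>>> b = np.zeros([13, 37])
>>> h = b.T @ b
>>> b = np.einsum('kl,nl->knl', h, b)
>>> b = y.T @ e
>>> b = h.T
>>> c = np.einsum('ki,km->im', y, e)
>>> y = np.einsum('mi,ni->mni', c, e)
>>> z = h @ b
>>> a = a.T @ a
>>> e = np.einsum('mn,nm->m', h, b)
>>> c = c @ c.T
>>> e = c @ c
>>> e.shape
(3, 3)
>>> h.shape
(37, 37)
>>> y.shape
(3, 11, 13)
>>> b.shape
(37, 37)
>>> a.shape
(13, 13)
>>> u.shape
()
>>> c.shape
(3, 3)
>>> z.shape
(37, 37)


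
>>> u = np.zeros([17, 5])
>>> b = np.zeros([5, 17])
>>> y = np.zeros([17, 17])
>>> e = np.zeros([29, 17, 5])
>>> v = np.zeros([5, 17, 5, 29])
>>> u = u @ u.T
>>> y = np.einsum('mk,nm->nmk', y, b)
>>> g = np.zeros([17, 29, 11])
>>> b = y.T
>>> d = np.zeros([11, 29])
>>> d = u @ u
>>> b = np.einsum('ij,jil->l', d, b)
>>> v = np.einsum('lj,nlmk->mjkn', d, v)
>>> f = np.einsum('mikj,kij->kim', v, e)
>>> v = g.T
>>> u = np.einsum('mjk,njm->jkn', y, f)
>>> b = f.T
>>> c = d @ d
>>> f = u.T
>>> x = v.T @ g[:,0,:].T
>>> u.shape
(17, 17, 29)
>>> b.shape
(5, 17, 29)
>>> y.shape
(5, 17, 17)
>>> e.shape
(29, 17, 5)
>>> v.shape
(11, 29, 17)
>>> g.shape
(17, 29, 11)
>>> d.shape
(17, 17)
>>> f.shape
(29, 17, 17)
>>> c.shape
(17, 17)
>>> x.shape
(17, 29, 17)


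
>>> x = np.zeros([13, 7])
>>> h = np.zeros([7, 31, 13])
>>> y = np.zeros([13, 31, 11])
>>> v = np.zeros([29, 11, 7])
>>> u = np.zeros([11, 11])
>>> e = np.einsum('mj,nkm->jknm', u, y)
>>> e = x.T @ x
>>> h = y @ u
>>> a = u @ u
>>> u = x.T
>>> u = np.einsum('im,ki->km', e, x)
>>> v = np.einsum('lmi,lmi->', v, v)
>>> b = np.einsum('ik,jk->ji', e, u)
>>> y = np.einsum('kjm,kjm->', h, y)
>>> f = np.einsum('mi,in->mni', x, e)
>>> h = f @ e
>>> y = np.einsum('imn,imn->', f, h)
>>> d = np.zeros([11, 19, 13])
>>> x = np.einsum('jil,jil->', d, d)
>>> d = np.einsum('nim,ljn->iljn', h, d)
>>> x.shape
()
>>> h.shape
(13, 7, 7)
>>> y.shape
()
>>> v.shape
()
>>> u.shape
(13, 7)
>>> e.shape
(7, 7)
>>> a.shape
(11, 11)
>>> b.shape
(13, 7)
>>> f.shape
(13, 7, 7)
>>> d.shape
(7, 11, 19, 13)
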